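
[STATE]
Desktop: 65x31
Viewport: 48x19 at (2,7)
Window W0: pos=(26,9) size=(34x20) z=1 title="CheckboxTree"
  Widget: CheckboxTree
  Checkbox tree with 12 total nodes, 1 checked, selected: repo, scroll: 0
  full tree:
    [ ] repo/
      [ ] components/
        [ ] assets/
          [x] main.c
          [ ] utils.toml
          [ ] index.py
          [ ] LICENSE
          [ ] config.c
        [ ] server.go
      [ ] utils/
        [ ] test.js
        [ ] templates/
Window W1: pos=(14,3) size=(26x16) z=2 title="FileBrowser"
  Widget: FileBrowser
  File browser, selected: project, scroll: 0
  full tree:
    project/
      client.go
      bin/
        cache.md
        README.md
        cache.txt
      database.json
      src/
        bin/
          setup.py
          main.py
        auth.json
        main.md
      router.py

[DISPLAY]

            ┃    client.go           ┃          
            ┃    [+] bin/            ┃          
            ┃    database.json       ┃━━━━━━━━━━
            ┃    [+] src/            ┃          
            ┃    router.py           ┃──────────
            ┃                        ┃          
            ┃                        ┃ents/     
            ┃                        ┃ts/       
            ┃                        ┃in.c      
            ┃                        ┃ils.toml  
            ┃                        ┃dex.py    
            ┗━━━━━━━━━━━━━━━━━━━━━━━━┛CENSE     
                        ┃       [ ] config.c    
                        ┃     [ ] server.go     
                        ┃   [ ] utils/          
                        ┃     [ ] test.js       
                        ┃     [ ] templates/    
                        ┃                       
                        ┃                       


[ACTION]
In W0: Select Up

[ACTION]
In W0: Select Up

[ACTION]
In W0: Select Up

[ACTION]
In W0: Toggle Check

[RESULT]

            ┃    client.go           ┃          
            ┃    [+] bin/            ┃          
            ┃    database.json       ┃━━━━━━━━━━
            ┃    [+] src/            ┃          
            ┃    router.py           ┃──────────
            ┃                        ┃          
            ┃                        ┃ents/     
            ┃                        ┃ts/       
            ┃                        ┃in.c      
            ┃                        ┃ils.toml  
            ┃                        ┃dex.py    
            ┗━━━━━━━━━━━━━━━━━━━━━━━━┛CENSE     
                        ┃       [x] config.c    
                        ┃     [x] server.go     
                        ┃   [x] utils/          
                        ┃     [x] test.js       
                        ┃     [x] templates/    
                        ┃                       
                        ┃                       


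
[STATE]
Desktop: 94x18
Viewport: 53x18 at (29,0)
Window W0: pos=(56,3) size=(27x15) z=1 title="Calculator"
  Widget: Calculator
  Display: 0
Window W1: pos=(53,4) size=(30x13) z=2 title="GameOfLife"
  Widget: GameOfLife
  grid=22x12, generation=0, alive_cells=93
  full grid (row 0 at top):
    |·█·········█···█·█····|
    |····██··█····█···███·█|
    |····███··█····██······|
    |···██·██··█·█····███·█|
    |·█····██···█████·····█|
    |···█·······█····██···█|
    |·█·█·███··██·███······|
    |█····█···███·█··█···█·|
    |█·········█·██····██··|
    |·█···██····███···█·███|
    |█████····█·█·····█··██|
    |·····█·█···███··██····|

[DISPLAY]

                                                     
                                                     
                                                     
                           ┏━━━━━━━━━━━━━━━━━━━━━━━━━
                        ┏━━━━━━━━━━━━━━━━━━━━━━━━━━━━
                        ┃ GameOfLife                 
                        ┠────────────────────────────
                        ┃Gen: 0                      
                        ┃····███··█····██······      
                        ┃···██·██··█·█····███·█      
                        ┃·█····██···█████·····█      
                        ┃···█·······█····██···█      
                        ┃·█·█·███··██·███······      
                        ┃█····█···███·█··█···█·      
                        ┃█·········█·██····██··      
                        ┃·█···██····███···█·███      
                        ┗━━━━━━━━━━━━━━━━━━━━━━━━━━━━
                           ┗━━━━━━━━━━━━━━━━━━━━━━━━━


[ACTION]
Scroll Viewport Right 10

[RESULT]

                                                     
                                                     
                                                     
                 ┏━━━━━━━━━━━━━━━━━━━━━━━━━┓         
              ┏━━━━━━━━━━━━━━━━━━━━━━━━━━━━┓         
              ┃ GameOfLife                 ┃         
              ┠────────────────────────────┨         
              ┃Gen: 0                      ┃         
              ┃····███··█····██······      ┃         
              ┃···██·██··█·█····███·█      ┃         
              ┃·█····██···█████·····█      ┃         
              ┃···█·······█····██···█      ┃         
              ┃·█·█·███··██·███······      ┃         
              ┃█····█···███·█··█···█·      ┃         
              ┃█·········█·██····██··      ┃         
              ┃·█···██····███···█·███      ┃         
              ┗━━━━━━━━━━━━━━━━━━━━━━━━━━━━┛         
                 ┗━━━━━━━━━━━━━━━━━━━━━━━━━┛         


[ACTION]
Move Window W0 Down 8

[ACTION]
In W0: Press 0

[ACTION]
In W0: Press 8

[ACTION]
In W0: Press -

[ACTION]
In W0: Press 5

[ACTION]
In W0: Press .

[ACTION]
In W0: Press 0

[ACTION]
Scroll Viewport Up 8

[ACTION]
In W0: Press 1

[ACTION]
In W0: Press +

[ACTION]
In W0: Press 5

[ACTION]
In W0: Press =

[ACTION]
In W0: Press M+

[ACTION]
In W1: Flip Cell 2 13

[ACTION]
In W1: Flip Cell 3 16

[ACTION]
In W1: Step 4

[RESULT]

                                                     
                                                     
                                                     
                 ┏━━━━━━━━━━━━━━━━━━━━━━━━━┓         
              ┏━━━━━━━━━━━━━━━━━━━━━━━━━━━━┓         
              ┃ GameOfLife                 ┃         
              ┠────────────────────────────┨         
              ┃Gen: 4                      ┃         
              ┃······████·█···██·····      ┃         
              ┃·█·········███··█·····      ┃         
              ┃····█··█████████·█····      ┃         
              ┃█···█·█·······█·█·····      ┃         
              ┃██·█·····█····████····      ┃         
              ┃█····█·█·██··█·█·██···      ┃         
              ┃█·██·█········█··██·█·      ┃         
              ┃··██···············██·      ┃         
              ┗━━━━━━━━━━━━━━━━━━━━━━━━━━━━┛         
                 ┗━━━━━━━━━━━━━━━━━━━━━━━━━┛         


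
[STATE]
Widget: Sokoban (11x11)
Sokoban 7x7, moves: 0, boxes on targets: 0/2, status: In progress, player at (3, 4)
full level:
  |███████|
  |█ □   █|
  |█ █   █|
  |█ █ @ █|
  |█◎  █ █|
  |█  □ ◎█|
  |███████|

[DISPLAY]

███████    
█ □   █    
█ █   █    
█ █ @ █    
█◎  █ █    
█  □ ◎█    
███████    
Moves: 0  0
           
           
           


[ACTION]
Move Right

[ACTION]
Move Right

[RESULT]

███████    
█ □   █    
█ █   █    
█ █  @█    
█◎  █ █    
█  □ ◎█    
███████    
Moves: 1  0
           
           
           


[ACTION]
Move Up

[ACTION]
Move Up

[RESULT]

███████    
█ □  @█    
█ █   █    
█ █   █    
█◎  █ █    
█  □ ◎█    
███████    
Moves: 3  0
           
           
           


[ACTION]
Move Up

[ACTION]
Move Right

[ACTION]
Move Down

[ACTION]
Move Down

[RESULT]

███████    
█ □   █    
█ █   █    
█ █  @█    
█◎  █ █    
█  □ ◎█    
███████    
Moves: 5  0
           
           
           


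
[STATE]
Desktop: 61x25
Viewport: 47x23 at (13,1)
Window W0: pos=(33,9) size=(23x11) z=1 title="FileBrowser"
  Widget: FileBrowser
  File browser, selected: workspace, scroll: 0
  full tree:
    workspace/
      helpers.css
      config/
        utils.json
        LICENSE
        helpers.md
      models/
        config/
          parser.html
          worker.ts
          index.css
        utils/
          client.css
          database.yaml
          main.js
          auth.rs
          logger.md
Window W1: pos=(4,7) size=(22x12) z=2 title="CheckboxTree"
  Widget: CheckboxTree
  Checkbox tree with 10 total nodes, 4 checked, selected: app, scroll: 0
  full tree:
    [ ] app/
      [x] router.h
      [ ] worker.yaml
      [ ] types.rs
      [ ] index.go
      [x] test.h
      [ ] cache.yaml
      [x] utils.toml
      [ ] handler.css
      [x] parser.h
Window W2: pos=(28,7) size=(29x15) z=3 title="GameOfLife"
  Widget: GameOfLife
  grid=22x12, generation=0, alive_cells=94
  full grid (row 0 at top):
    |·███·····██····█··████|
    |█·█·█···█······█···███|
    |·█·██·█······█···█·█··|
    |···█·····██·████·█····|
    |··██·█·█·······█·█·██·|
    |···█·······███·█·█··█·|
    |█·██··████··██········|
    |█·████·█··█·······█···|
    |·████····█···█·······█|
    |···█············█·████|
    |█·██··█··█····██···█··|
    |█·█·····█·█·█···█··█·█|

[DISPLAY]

                                               
                                               
                                               
                                               
                                               
                                               
━━━━━━━━━━━━┓  ┏━━━━━━━━━━━━━━━━━━━━━━━━━━━┓   
xTree       ┃  ┃ GameOfLife                ┃   
────────────┨  ┠───────────────────────────┨   
/           ┃  ┃Gen: 0                     ┃   
outer.h     ┃  ┃█·█·█···█······█···███     ┃   
orker.yaml  ┃  ┃·█·██·█······█···█·█··     ┃   
ypes.rs     ┃  ┃···█·····██·████·█····     ┃   
ndex.go     ┃  ┃··██·█·█·······█·█·██·     ┃   
est.h       ┃  ┃···█·······███·█·█··█·     ┃   
ache.yaml   ┃  ┃█·██··████··██········     ┃   
tils.toml   ┃  ┃█·████·█··█·······█···     ┃   
━━━━━━━━━━━━┛  ┃·████····█···█·······█     ┃   
               ┃···█············█·████     ┃   
               ┃█·██··█··█····██···█··     ┃   
               ┗━━━━━━━━━━━━━━━━━━━━━━━━━━━┛   
                                               
                                               


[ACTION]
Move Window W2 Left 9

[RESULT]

                                               
                                               
                                               
                                               
                                               
                                               
━━━━━━┏━━━━━━━━━━━━━━━━━━━━━━━━━━━┓            
xTree ┃ GameOfLife                ┃            
──────┠───────────────────────────┨━━━━━━━┓    
/     ┃Gen: 0                     ┃       ┃    
outer.┃█·█·█···█······█···███     ┃───────┨    
orker.┃·█·██·█······█···█·█··     ┃e/     ┃    
ypes.r┃···█·····██·████·█····     ┃s      ┃    
ndex.g┃··██·█·█·······█·█·██·     ┃/      ┃    
est.h ┃···█·······███·█·█··█·     ┃/      ┃    
ache.y┃█·██··████··██········     ┃       ┃    
tils.t┃█·████·█··█·······█···     ┃       ┃    
━━━━━━┃·████····█···█·······█     ┃       ┃    
      ┃···█············█·████     ┃━━━━━━━┛    
      ┃█·██··█··█····██···█··     ┃            
      ┗━━━━━━━━━━━━━━━━━━━━━━━━━━━┛            
                                               
                                               


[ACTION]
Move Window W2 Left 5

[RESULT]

                                               
                                               
                                               
                                               
                                               
                                               
━┏━━━━━━━━━━━━━━━━━━━━━━━━━━━┓                 
x┃ GameOfLife                ┃                 
─┠───────────────────────────┨━━━━━━━━━━━━┓    
/┃Gen: 0                     ┃ser         ┃    
o┃█·█·█···█······█···███     ┃────────────┨    
o┃·█·██·█······█···█·█··     ┃kspace/     ┃    
y┃···█·····██·████·█····     ┃rs.css      ┃    
n┃··██·█·█·······█·█·██·     ┃onfig/      ┃    
e┃···█·······███·█·█··█·     ┃odels/      ┃    
a┃█·██··████··██········     ┃            ┃    
t┃█·████·█··█·······█···     ┃            ┃    
━┃·████····█···█·······█     ┃            ┃    
 ┃···█············█·████     ┃━━━━━━━━━━━━┛    
 ┃█·██··█··█····██···█··     ┃                 
 ┗━━━━━━━━━━━━━━━━━━━━━━━━━━━┛                 
                                               
                                               


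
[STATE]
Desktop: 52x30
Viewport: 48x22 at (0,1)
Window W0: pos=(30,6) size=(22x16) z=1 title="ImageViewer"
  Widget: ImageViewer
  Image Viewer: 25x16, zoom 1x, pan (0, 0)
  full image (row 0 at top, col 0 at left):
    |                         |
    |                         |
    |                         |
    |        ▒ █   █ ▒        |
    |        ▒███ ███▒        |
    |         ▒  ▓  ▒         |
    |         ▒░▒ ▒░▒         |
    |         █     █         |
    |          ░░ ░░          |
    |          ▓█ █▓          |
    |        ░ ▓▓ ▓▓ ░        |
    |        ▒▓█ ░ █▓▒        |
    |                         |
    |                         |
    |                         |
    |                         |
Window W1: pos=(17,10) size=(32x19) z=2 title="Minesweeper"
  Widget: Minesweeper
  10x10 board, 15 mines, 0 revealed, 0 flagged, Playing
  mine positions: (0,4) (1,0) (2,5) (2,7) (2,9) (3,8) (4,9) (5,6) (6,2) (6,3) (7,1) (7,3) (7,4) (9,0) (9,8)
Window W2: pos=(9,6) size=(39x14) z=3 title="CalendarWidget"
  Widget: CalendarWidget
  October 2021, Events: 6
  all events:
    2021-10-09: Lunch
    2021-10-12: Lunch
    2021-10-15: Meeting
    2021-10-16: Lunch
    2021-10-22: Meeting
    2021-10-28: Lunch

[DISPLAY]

                                                
                                                
                                                
                                                
                                                
         ┏━━━━━━━━━━━━━━━━━━━━━━━━━━━━━━━━━━━━━┓
         ┃ CalendarWidget                      ┃
         ┠─────────────────────────────────────┨
         ┃             October 2021            ┃
         ┃Mo Tu We Th Fr Sa Su                 ┃
         ┃             1  2  3                 ┃
         ┃ 4  5  6  7  8  9* 10                ┃
         ┃11 12* 13 14 15* 16* 17              ┃
         ┃18 19 20 21 22* 23 24                ┃
         ┃25 26 27 28* 29 30 31                ┃
         ┃                                     ┃
         ┃                                     ┃
         ┃                                     ┃
         ┗━━━━━━━━━━━━━━━━━━━━━━━━━━━━━━━━━━━━━┛
                 ┃■■■■■■■■■■                    
                 ┃■■■■■■■■■■                    
                 ┃■■■■■■■■■■                    


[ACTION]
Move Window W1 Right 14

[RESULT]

                                                
                                                
                                                
                                                
                                                
         ┏━━━━━━━━━━━━━━━━━━━━━━━━━━━━━━━━━━━━━┓
         ┃ CalendarWidget                      ┃
         ┠─────────────────────────────────────┨
         ┃             October 2021            ┃
         ┃Mo Tu We Th Fr Sa Su                 ┃
         ┃             1  2  3                 ┃
         ┃ 4  5  6  7  8  9* 10                ┃
         ┃11 12* 13 14 15* 16* 17              ┃
         ┃18 19 20 21 22* 23 24                ┃
         ┃25 26 27 28* 29 30 31                ┃
         ┃                                     ┃
         ┃                                     ┃
         ┃                                     ┃
         ┗━━━━━━━━━━━━━━━━━━━━━━━━━━━━━━━━━━━━━┛
                    ┃■■■■■■■■■■                 
                    ┃■■■■■■■■■■                 
                    ┃■■■■■■■■■■                 


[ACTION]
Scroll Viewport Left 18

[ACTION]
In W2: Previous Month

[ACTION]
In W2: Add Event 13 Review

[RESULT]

                                                
                                                
                                                
                                                
                                                
         ┏━━━━━━━━━━━━━━━━━━━━━━━━━━━━━━━━━━━━━┓
         ┃ CalendarWidget                      ┃
         ┠─────────────────────────────────────┨
         ┃            September 2021           ┃
         ┃Mo Tu We Th Fr Sa Su                 ┃
         ┃       1  2  3  4  5                 ┃
         ┃ 6  7  8  9 10 11 12                 ┃
         ┃13* 14 15 16 17 18 19                ┃
         ┃20 21 22 23 24 25 26                 ┃
         ┃27 28 29 30                          ┃
         ┃                                     ┃
         ┃                                     ┃
         ┃                                     ┃
         ┗━━━━━━━━━━━━━━━━━━━━━━━━━━━━━━━━━━━━━┛
                    ┃■■■■■■■■■■                 
                    ┃■■■■■■■■■■                 
                    ┃■■■■■■■■■■                 


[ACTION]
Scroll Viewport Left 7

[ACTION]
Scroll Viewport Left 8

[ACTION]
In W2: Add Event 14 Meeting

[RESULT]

                                                
                                                
                                                
                                                
                                                
         ┏━━━━━━━━━━━━━━━━━━━━━━━━━━━━━━━━━━━━━┓
         ┃ CalendarWidget                      ┃
         ┠─────────────────────────────────────┨
         ┃            September 2021           ┃
         ┃Mo Tu We Th Fr Sa Su                 ┃
         ┃       1  2  3  4  5                 ┃
         ┃ 6  7  8  9 10 11 12                 ┃
         ┃13* 14* 15 16 17 18 19               ┃
         ┃20 21 22 23 24 25 26                 ┃
         ┃27 28 29 30                          ┃
         ┃                                     ┃
         ┃                                     ┃
         ┃                                     ┃
         ┗━━━━━━━━━━━━━━━━━━━━━━━━━━━━━━━━━━━━━┛
                    ┃■■■■■■■■■■                 
                    ┃■■■■■■■■■■                 
                    ┃■■■■■■■■■■                 


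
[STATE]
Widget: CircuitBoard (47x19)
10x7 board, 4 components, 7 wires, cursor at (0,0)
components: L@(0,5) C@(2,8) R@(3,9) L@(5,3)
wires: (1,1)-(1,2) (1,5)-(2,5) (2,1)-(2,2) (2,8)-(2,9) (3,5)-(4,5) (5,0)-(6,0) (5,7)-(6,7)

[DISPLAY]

   0 1 2 3 4 5 6 7 8 9                         
0  [.]                  L                      
                                               
1       · ─ ·           ·                      
                        │                      
2       · ─ ·           ·           C ─ ·      
                                               
3                       ·               R      
                        │                      
4                       ·                      
                                               
5   ·           L               ·              
    │                           │              
6   ·                           ·              
Cursor: (0,0)                                  
                                               
                                               
                                               
                                               


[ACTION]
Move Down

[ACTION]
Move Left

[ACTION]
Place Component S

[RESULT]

   0 1 2 3 4 5 6 7 8 9                         
0                       L                      
                                               
1  [S]  · ─ ·           ·                      
                        │                      
2       · ─ ·           ·           C ─ ·      
                                               
3                       ·               R      
                        │                      
4                       ·                      
                                               
5   ·           L               ·              
    │                           │              
6   ·                           ·              
Cursor: (1,0)                                  
                                               
                                               
                                               
                                               


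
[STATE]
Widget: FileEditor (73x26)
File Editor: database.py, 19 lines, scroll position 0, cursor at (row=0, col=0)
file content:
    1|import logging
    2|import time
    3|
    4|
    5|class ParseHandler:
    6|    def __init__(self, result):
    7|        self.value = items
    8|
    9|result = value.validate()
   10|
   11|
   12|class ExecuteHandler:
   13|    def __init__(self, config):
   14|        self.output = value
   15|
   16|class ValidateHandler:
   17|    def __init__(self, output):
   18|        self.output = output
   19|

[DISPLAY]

█mport logging                                                          ▲
import time                                                             █
                                                                        ░
                                                                        ░
class ParseHandler:                                                     ░
    def __init__(self, result):                                         ░
        self.value = items                                              ░
                                                                        ░
result = value.validate()                                               ░
                                                                        ░
                                                                        ░
class ExecuteHandler:                                                   ░
    def __init__(self, config):                                         ░
        self.output = value                                             ░
                                                                        ░
class ValidateHandler:                                                  ░
    def __init__(self, output):                                         ░
        self.output = output                                            ░
                                                                        ░
                                                                        ░
                                                                        ░
                                                                        ░
                                                                        ░
                                                                        ░
                                                                        ░
                                                                        ▼


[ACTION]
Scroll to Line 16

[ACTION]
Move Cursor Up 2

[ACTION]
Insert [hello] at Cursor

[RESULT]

hello█mport logging                                                     ▲
import time                                                             █
                                                                        ░
                                                                        ░
class ParseHandler:                                                     ░
    def __init__(self, result):                                         ░
        self.value = items                                              ░
                                                                        ░
result = value.validate()                                               ░
                                                                        ░
                                                                        ░
class ExecuteHandler:                                                   ░
    def __init__(self, config):                                         ░
        self.output = value                                             ░
                                                                        ░
class ValidateHandler:                                                  ░
    def __init__(self, output):                                         ░
        self.output = output                                            ░
                                                                        ░
                                                                        ░
                                                                        ░
                                                                        ░
                                                                        ░
                                                                        ░
                                                                        ░
                                                                        ▼


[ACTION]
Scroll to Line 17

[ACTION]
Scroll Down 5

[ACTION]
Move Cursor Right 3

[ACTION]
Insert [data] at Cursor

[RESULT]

helloimpdata█rt logging                                                 ▲
import time                                                             █
                                                                        ░
                                                                        ░
class ParseHandler:                                                     ░
    def __init__(self, result):                                         ░
        self.value = items                                              ░
                                                                        ░
result = value.validate()                                               ░
                                                                        ░
                                                                        ░
class ExecuteHandler:                                                   ░
    def __init__(self, config):                                         ░
        self.output = value                                             ░
                                                                        ░
class ValidateHandler:                                                  ░
    def __init__(self, output):                                         ░
        self.output = output                                            ░
                                                                        ░
                                                                        ░
                                                                        ░
                                                                        ░
                                                                        ░
                                                                        ░
                                                                        ░
                                                                        ▼


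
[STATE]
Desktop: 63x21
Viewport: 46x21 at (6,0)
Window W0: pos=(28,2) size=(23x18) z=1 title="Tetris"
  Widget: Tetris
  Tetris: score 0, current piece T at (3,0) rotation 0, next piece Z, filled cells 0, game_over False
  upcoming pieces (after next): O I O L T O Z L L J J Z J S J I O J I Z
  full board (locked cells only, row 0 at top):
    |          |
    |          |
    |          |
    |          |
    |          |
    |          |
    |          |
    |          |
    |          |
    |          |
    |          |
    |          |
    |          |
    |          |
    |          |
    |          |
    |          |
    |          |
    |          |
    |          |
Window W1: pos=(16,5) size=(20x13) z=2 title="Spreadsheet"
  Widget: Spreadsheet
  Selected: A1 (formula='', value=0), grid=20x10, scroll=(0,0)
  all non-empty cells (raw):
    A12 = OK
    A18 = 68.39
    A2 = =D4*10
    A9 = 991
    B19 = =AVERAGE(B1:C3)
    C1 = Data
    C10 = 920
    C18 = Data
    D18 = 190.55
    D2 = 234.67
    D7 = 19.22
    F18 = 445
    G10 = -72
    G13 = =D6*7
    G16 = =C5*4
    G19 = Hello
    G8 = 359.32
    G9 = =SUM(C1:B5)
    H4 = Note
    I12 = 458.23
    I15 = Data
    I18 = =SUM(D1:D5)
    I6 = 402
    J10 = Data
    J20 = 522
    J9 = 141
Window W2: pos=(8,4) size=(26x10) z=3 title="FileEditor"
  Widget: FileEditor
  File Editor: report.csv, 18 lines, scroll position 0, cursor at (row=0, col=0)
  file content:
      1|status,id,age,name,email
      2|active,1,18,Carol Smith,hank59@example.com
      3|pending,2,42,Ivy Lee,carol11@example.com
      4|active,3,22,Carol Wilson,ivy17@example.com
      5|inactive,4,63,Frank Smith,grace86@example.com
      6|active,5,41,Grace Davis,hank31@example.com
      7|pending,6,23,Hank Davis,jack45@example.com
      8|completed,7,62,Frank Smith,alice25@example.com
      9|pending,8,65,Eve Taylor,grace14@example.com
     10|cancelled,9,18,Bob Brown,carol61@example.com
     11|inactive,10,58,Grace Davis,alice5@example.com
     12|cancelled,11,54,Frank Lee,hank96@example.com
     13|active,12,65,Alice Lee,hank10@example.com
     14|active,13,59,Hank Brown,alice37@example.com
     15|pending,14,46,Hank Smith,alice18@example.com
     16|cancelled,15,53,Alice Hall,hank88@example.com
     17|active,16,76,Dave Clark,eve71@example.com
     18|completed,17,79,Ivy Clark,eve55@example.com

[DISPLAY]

                                              
                                              
                      ┏━━━━━━━━━━━━━━━━━━━━━┓ 
                      ┃ Tetris              ┃ 
  ┏━━━━━━━━━━━━━━━━━━━━━━━━┓────────────────┨ 
  ┃ FileEditor             ┃━┓   │Next:     ┃ 
  ┠────────────────────────┨ ┃   │▓▓        ┃ 
  ┃█tatus,id,age,name,emai▲┃─┨   │ ▓▓       ┃ 
  ┃active,1,18,Carol Smith█┃ ┃   │          ┃ 
  ┃pending,2,42,Ivy Lee,ca░┃ ┃   │          ┃ 
  ┃active,3,22,Carol Wilso░┃-┃   │          ┃ 
  ┃inactive,4,63,Frank Smi░┃ ┃   │Score:    ┃ 
  ┃active,5,41,Grace Davis▼┃ ┃   │0         ┃ 
  ┗━━━━━━━━━━━━━━━━━━━━━━━━┛ ┃   │          ┃ 
          ┃  4        0      ┃   │          ┃ 
          ┃  5        0      ┃   │          ┃ 
          ┃  6        0      ┃   │          ┃ 
          ┗━━━━━━━━━━━━━━━━━━┛   │          ┃ 
                      ┃          │          ┃ 
                      ┗━━━━━━━━━━━━━━━━━━━━━┛ 
                                              


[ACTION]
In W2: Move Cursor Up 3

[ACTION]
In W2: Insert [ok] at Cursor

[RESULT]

                                              
                                              
                      ┏━━━━━━━━━━━━━━━━━━━━━┓ 
                      ┃ Tetris              ┃ 
  ┏━━━━━━━━━━━━━━━━━━━━━━━━┓────────────────┨ 
  ┃ FileEditor             ┃━┓   │Next:     ┃ 
  ┠────────────────────────┨ ┃   │▓▓        ┃ 
  ┃ok█tatus,id,age,name,em▲┃─┨   │ ▓▓       ┃ 
  ┃active,1,18,Carol Smith█┃ ┃   │          ┃ 
  ┃pending,2,42,Ivy Lee,ca░┃ ┃   │          ┃ 
  ┃active,3,22,Carol Wilso░┃-┃   │          ┃ 
  ┃inactive,4,63,Frank Smi░┃ ┃   │Score:    ┃ 
  ┃active,5,41,Grace Davis▼┃ ┃   │0         ┃ 
  ┗━━━━━━━━━━━━━━━━━━━━━━━━┛ ┃   │          ┃ 
          ┃  4        0      ┃   │          ┃ 
          ┃  5        0      ┃   │          ┃ 
          ┃  6        0      ┃   │          ┃ 
          ┗━━━━━━━━━━━━━━━━━━┛   │          ┃ 
                      ┃          │          ┃ 
                      ┗━━━━━━━━━━━━━━━━━━━━━┛ 
                                              


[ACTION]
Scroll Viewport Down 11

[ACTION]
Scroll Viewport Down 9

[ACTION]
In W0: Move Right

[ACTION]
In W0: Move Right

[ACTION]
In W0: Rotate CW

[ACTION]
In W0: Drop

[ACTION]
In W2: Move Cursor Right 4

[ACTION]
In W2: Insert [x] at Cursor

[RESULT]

                                              
                                              
                      ┏━━━━━━━━━━━━━━━━━━━━━┓ 
                      ┃ Tetris              ┃ 
  ┏━━━━━━━━━━━━━━━━━━━━━━━━┓────────────────┨ 
  ┃ FileEditor             ┃━┓   │Next:     ┃ 
  ┠────────────────────────┨ ┃   │▓▓        ┃ 
  ┃okstatx█s,id,age,name,e▲┃─┨   │ ▓▓       ┃ 
  ┃active,1,18,Carol Smith█┃ ┃   │          ┃ 
  ┃pending,2,42,Ivy Lee,ca░┃ ┃   │          ┃ 
  ┃active,3,22,Carol Wilso░┃-┃   │          ┃ 
  ┃inactive,4,63,Frank Smi░┃ ┃   │Score:    ┃ 
  ┃active,5,41,Grace Davis▼┃ ┃   │0         ┃ 
  ┗━━━━━━━━━━━━━━━━━━━━━━━━┛ ┃   │          ┃ 
          ┃  4        0      ┃   │          ┃ 
          ┃  5        0      ┃   │          ┃ 
          ┃  6        0      ┃   │          ┃ 
          ┗━━━━━━━━━━━━━━━━━━┛   │          ┃ 
                      ┃          │          ┃ 
                      ┗━━━━━━━━━━━━━━━━━━━━━┛ 
                                              


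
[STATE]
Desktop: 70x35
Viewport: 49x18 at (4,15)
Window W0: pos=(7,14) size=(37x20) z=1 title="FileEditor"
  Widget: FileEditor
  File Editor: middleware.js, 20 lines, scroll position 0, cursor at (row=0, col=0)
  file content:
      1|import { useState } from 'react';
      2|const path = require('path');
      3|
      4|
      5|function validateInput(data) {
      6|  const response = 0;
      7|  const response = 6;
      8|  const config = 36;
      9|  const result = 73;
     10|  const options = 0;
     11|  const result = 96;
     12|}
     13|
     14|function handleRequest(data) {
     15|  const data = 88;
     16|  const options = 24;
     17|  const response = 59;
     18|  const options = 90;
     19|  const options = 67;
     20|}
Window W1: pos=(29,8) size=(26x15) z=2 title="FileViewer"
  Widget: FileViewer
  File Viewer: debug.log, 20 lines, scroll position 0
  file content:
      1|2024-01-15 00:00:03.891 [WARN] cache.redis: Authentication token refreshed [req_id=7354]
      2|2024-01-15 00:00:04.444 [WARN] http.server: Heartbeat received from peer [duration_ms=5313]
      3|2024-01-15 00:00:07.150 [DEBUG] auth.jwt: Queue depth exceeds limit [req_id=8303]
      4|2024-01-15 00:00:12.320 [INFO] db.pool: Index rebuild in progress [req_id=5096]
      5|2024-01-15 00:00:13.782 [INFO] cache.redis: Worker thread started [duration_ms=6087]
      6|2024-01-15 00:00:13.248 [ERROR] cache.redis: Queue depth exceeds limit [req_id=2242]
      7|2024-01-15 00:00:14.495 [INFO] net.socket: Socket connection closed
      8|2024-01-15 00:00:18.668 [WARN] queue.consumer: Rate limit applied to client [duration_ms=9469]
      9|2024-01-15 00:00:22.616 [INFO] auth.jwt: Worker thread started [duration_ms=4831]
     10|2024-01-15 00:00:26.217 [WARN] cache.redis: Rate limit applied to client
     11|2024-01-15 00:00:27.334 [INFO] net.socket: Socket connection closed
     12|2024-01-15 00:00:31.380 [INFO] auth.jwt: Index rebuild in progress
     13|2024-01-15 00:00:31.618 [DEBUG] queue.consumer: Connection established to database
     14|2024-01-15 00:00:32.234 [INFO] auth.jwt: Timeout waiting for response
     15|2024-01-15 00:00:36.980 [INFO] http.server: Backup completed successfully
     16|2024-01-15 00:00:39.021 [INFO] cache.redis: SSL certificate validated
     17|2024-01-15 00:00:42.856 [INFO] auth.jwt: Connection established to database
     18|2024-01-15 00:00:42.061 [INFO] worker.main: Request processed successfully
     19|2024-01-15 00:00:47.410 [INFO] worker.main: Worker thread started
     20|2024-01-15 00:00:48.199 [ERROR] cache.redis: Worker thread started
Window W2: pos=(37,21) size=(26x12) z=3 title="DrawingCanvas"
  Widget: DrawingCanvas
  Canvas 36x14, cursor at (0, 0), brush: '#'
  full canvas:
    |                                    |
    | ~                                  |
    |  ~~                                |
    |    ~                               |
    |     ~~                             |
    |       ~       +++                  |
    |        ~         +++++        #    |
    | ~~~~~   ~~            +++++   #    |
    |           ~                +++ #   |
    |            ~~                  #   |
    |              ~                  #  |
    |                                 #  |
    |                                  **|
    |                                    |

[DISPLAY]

   ┃ FileEditor          ┃2024-01-15 00:00:13.782
   ┠─────────────────────┃2024-01-15 00:00:13.248
   ┃█mport { useState } f┃2024-01-15 00:00:14.495
   ┃const path = require(┃2024-01-15 00:00:18.668
   ┃                     ┃2024-01-15 00:00:22.616
   ┃                     ┃2024-01-15 00:00:26.217
   ┃function validateInpu┃2024-01┏━━━━━━━━━━━━━━━
   ┃  const response = 0;┗━━━━━━━┃ DrawingCanvas 
   ┃  const response = 6;        ┠───────────────
   ┃  const config = 36;         ┃+              
   ┃  const result = 73;         ┃ ~             
   ┃  const options = 0;         ┃  ~~           
   ┃  const result = 96;         ┃    ~          
   ┃}                            ┃     ~~        
   ┃                             ┃       ~       
   ┃function handleRequest(data) ┃        ~      
   ┃  const data = 88;           ┃ ~~~~~   ~~    
   ┃  const options = 24;        ┗━━━━━━━━━━━━━━━


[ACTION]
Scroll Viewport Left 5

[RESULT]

       ┃ FileEditor          ┃2024-01-15 00:00:13
       ┠─────────────────────┃2024-01-15 00:00:13
       ┃█mport { useState } f┃2024-01-15 00:00:14
       ┃const path = require(┃2024-01-15 00:00:18
       ┃                     ┃2024-01-15 00:00:22
       ┃                     ┃2024-01-15 00:00:26
       ┃function validateInpu┃2024-01┏━━━━━━━━━━━
       ┃  const response = 0;┗━━━━━━━┃ DrawingCan
       ┃  const response = 6;        ┠───────────
       ┃  const config = 36;         ┃+          
       ┃  const result = 73;         ┃ ~         
       ┃  const options = 0;         ┃  ~~       
       ┃  const result = 96;         ┃    ~      
       ┃}                            ┃     ~~    
       ┃                             ┃       ~   
       ┃function handleRequest(data) ┃        ~  
       ┃  const data = 88;           ┃ ~~~~~   ~~
       ┃  const options = 24;        ┗━━━━━━━━━━━


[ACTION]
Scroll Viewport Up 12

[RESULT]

                                                 
                                                 
                                                 
                                                 
                                                 
                             ┏━━━━━━━━━━━━━━━━━━━
                             ┃ FileViewer        
                             ┠───────────────────
                             ┃2024-01-15 00:00:03
                             ┃2024-01-15 00:00:04
                             ┃2024-01-15 00:00:07
       ┏━━━━━━━━━━━━━━━━━━━━━┃2024-01-15 00:00:12
       ┃ FileEditor          ┃2024-01-15 00:00:13
       ┠─────────────────────┃2024-01-15 00:00:13
       ┃█mport { useState } f┃2024-01-15 00:00:14
       ┃const path = require(┃2024-01-15 00:00:18
       ┃                     ┃2024-01-15 00:00:22
       ┃                     ┃2024-01-15 00:00:26
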